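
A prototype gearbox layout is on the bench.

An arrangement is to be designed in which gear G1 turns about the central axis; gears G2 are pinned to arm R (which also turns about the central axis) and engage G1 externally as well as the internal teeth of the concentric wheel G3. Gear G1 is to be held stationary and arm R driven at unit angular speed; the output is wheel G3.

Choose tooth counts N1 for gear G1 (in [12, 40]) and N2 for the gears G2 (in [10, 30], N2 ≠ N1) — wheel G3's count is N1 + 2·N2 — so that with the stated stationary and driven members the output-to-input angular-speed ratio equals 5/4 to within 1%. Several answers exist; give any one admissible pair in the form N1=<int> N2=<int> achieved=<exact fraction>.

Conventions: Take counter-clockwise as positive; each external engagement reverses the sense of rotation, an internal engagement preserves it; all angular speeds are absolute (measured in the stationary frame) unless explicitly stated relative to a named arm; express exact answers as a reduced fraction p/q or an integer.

N1=12 N2=18 achieved=5/4

planetary set to be sized for 5/4 (Willis relation)
Willis with ω_sun = 0: ω_ring/ω_arm = (N1+N3)/N3; set equal to 5/4  ⇒  N3/N1 = 1/(5/4 − 1) = 4
N3 = N1 + 2·N2  ⇒  N2/N1 = (N3/N1 − 1)/2 = (4 − 1)/2 = 3/2
smallest multiple with N1 ≥ 12 and N2 ≥ 10: k = 6  ⇒  N1 = 6·2 = 12, N2 = 6·3 = 18 (N1 ≤ 40, N2 ≤ 30, N2 ≠ N1 ✓), N3 = 12 + 2·18 = 48
check: (N1+N3)/N3 with N1 = 12, N3 = 48 gives 5/4; |achieved − target| = 0 ≤ 1/80 ✓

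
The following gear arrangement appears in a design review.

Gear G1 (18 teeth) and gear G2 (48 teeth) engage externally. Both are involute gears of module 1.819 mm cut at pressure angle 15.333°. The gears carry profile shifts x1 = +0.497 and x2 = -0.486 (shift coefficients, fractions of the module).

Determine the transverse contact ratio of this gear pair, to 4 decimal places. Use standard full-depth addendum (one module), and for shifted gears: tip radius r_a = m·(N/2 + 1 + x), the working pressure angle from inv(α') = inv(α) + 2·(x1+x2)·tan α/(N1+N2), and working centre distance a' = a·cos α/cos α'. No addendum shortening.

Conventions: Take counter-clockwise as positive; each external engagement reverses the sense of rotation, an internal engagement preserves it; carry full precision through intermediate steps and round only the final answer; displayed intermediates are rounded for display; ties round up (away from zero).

1.7200

recognized (one external pair, fixed centres): single-mesh tooth geometry, m = 1.819, N1 = 18, N2 = 48
base radii: r_b1 = 15.788279, r_b2 = 42.102077
tip radii: r_a1 = 19.094043, r_a2 = 44.590966
inv(α') = inv(15.333°) + 2·(+0.497-0.486)·tan α/(18+48) = 0.00666827  ⇒  α' = 15.40233°
a' = a·cos α / cos α' = 60.0270·cos 15.333°/cos 15.40233° = 60.046965
action lengths: √(r_a1²−r_b1²) = 10.738377, √(r_a2²−r_b2²) = 14.689090
base pitch p_b = π·m·cos α = 5.511149
CR = (10.738377 + 14.689090 − 60.046965·sin 15.40233°)/5.511149 = 1.720019
contact ratio ≈ 1.7200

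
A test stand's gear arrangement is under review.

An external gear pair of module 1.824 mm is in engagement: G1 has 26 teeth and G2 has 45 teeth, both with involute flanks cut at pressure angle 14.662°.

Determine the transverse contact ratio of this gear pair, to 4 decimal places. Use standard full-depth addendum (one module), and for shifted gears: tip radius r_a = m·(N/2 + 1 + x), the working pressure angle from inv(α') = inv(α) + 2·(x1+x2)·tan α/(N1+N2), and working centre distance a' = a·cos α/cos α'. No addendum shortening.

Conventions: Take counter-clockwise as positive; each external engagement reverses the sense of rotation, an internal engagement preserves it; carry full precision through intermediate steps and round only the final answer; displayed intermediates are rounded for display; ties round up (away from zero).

topology: single-mesh involute geometry — m = 1.824, 26T/45T pair
base radii: r_b1 = 22.939839, r_b2 = 39.703567
tip radii: r_a1 = 25.536000, r_a2 = 42.864000
no profile shift: α' = α, a' = a
action lengths: √(r_a1²−r_b1²) = 11.218338, √(r_a2²−r_b2²) = 16.153925
base pitch p_b = π·m·cos α = 5.543664
CR = (11.218338 + 16.153925 − 64.752000·sin 14.66200°)/5.543664 = 1.981085
contact ratio ≈ 1.9811

1.9811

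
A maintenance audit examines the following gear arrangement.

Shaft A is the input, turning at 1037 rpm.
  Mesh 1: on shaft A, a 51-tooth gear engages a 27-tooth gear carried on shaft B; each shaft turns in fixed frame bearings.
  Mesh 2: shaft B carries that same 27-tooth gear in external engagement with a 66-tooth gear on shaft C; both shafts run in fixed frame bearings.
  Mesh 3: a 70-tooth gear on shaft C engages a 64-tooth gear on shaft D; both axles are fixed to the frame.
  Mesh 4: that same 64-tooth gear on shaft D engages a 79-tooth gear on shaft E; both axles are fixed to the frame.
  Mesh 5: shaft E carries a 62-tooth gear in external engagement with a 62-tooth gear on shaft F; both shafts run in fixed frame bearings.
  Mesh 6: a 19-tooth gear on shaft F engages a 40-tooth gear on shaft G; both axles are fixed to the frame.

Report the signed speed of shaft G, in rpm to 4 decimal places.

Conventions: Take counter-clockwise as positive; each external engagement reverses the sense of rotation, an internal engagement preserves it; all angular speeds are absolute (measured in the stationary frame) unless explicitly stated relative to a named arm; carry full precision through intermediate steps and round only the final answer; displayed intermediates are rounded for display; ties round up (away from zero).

class = fixed-axis compound train [6 meshes; 6 ratios multiply, 6 sense flips]
mesh 1 [51T→27T]: ω = 1037.0000×51/27 = 1958.7778 rpm, sense flips to −
mesh 2 [27T→66T]: ω = 1958.7778×27/66 = 801.3182 rpm, sense flips to +
mesh 3 [70T→64T]: ω = 801.3182×70/64 = 876.4418 rpm, sense flips to −
mesh 4 [64T→79T]: ω = 876.4418×64/79 = 710.0288 rpm, sense flips to +
mesh 5 [62T→62T]: ω = 710.0288×62/62 = 710.0288 rpm, sense flips to −
mesh 6 [19T→40T]: ω = 710.0288×19/40 = 337.2637 rpm, sense flips to +
signed output speed = +337.2637 rpm

+337.2637 rpm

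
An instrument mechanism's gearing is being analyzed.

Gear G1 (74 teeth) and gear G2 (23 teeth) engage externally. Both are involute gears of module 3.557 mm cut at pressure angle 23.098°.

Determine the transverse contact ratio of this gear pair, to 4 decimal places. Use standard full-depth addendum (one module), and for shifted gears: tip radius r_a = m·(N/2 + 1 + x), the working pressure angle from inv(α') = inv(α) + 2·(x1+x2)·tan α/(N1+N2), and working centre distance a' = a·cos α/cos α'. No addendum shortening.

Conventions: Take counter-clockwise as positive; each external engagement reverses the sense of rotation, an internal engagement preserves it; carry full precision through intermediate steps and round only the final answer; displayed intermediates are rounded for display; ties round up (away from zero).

1.5695

recognized (one external pair, fixed centres): single-mesh tooth geometry, m = 3.557, N1 = 74, N2 = 23
base radii: r_b1 = 121.058590, r_b2 = 37.626318
tip radii: r_a1 = 135.166000, r_a2 = 44.462500
no profile shift: α' = α, a' = a
action lengths: √(r_a1²−r_b1²) = 60.122087, √(r_a2²−r_b2²) = 23.689113
base pitch p_b = π·m·cos α = 10.278832
CR = (60.122087 + 23.689113 − 172.514500·sin 23.09800°)/10.278832 = 1.569526
contact ratio ≈ 1.5695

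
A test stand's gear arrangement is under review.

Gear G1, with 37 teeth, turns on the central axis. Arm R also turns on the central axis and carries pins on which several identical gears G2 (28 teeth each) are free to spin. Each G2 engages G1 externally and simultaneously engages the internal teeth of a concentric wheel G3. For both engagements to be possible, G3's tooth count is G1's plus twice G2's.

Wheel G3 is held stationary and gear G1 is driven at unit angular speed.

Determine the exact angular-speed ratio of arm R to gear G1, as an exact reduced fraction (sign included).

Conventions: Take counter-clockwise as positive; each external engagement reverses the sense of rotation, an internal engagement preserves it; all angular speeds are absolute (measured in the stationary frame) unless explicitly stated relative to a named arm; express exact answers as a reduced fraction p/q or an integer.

37/130

class = planetary set [G3 = 37+2·28 = 93; Willis about the carrier]
ring teeth: 37 + 2·28 = 93
37(ω_sun−ω_arm) = −93(ω_ring−ω_arm),  ω_ring = 0, ω_sun = 1
37(1−ω_arm) = −93(0−ω_arm)  ⇒  130·ω_arm = 37  ⇒  ω_arm = 37/130
ω_out/ω_in = 37/130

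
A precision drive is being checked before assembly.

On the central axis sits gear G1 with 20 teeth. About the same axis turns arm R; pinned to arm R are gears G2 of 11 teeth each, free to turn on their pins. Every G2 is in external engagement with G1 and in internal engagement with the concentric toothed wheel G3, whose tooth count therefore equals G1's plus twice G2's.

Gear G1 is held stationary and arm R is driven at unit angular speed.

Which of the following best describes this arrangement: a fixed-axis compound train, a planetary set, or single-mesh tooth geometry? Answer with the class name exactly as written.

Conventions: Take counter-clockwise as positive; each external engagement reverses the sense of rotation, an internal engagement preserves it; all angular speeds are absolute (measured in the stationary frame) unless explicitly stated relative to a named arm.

topology: planetary set — G1 20T / G2 11T / G3 42T, arm = carrier (Willis)
classification: planetary set

planetary set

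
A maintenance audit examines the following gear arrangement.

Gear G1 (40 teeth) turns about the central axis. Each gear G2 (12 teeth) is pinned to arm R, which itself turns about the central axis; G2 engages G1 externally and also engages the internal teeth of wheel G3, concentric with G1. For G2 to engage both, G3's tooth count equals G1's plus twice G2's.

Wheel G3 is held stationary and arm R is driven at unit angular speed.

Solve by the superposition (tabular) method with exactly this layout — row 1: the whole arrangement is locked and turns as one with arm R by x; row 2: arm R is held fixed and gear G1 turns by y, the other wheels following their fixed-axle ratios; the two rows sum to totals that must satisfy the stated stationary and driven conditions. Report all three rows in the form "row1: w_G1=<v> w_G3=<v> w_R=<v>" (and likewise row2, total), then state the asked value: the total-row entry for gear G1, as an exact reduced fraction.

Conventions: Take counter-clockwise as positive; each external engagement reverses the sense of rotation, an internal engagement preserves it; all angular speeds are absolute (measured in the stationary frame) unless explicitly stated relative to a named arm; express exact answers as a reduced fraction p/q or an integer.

recognized (axles ride arm R): planetary set, 40/12/64 teeth
superposition row 1 [locked train]: every member turns x
superposition row 2 [arm held]: sun y, ring −(40/64)·y, arm 0
boundary: total ω_ring = x − (40/64)·y = 0 and total ω_arm = x = 1  ⇒  y = 8/5, x = 1
row 2 ring = −(40/64)·8/5 = -1
totals (row 1 + row 2): sun 1 + 8/5 = 13/5, ring 1 + (-1) = 0, arm 1 + 0 = 1
asked cell (total, sun) = 13/5

row1: w_G1=1 w_G3=1 w_R=1
row2: w_G1=8/5 w_G3=-1 w_R=0
total: w_G1=13/5 w_G3=0 w_R=1
asked value: 13/5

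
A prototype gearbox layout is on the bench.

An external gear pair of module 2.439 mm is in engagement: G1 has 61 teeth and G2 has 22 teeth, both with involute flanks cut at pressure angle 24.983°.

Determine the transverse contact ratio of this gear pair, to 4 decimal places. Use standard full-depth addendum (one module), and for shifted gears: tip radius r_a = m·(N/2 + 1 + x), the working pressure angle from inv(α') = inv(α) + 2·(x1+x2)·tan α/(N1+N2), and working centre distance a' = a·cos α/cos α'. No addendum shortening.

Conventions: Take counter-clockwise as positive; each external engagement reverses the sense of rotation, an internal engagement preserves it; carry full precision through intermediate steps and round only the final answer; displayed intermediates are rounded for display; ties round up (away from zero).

topology: single-mesh involute geometry — m = 2.439, 61T/22T pair
base radii: r_b1 = 67.429108, r_b2 = 24.318695
tip radii: r_a1 = 76.828500, r_a2 = 29.268000
no profile shift: α' = α, a' = a
action lengths: √(r_a1²−r_b1²) = 36.823006, √(r_a2²−r_b2²) = 16.285482
base pitch p_b = π·m·cos α = 6.945403
CR = (36.823006 + 16.285482 − 101.218500·sin 24.98300°)/6.945403 = 1.491479
contact ratio ≈ 1.4915

1.4915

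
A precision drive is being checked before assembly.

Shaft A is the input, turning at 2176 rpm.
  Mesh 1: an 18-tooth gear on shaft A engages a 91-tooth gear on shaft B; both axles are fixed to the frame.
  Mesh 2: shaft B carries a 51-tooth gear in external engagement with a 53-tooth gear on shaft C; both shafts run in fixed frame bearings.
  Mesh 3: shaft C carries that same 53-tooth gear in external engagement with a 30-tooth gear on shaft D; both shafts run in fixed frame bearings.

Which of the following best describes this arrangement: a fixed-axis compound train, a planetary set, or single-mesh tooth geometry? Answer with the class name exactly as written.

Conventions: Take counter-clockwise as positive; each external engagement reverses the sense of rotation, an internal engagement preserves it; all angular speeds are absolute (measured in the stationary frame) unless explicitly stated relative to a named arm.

fixed-axis compound train

3-mesh fixed-axis compound train (all bearings frame-fixed)
classification: fixed-axis compound train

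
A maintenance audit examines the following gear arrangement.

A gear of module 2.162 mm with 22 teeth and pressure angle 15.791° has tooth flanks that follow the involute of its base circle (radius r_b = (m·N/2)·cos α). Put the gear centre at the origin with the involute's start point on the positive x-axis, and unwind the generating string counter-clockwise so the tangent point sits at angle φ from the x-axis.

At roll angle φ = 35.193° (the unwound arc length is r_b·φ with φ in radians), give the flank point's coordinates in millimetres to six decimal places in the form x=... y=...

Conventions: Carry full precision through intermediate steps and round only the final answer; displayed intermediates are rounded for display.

topology: single-mesh involute geometry — m = 2.162, N = 22
pitch radius r_p = m·N/2 = 2.162·22/2 = 23.782000
base radius r_b = r_p·cos α = 23.782000·cos 15.791° = 22.884485
roll angle φ = 35.193° = 0.61423372 rad
x = r_b·(cos φ + φ·sin φ) = 26.802725
y = r_b·(sin φ − φ·cos φ) = 1.701948

x=26.802725 y=1.701948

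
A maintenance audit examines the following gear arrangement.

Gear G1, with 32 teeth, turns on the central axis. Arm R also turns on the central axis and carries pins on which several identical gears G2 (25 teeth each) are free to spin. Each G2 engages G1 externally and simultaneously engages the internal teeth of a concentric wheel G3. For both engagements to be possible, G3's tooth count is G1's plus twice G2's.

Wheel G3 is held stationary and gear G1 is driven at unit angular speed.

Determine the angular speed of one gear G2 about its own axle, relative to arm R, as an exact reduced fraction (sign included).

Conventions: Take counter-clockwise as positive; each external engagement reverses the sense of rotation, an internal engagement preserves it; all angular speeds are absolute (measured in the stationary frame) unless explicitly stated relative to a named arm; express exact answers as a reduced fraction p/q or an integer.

-1312/1425

planetary set (32T centre, 25T on arm, 82T internal) — Willis relation
ring teeth: 32 + 2·25 = 82
32(ω_sun−ω_arm) = −82(ω_ring−ω_arm),  ω_ring = 0, ω_sun = 1
32(1−ω_arm) = −82(0−ω_arm)  ⇒  114·ω_arm = 32  ⇒  ω_arm = 16/57
sun–planet mesh: 32·(1−16/57) = −25·(ω_p−ω_arm)  ⇒  ω_p−ω_arm = -1312/1425
exact speed ratio = -1312/1425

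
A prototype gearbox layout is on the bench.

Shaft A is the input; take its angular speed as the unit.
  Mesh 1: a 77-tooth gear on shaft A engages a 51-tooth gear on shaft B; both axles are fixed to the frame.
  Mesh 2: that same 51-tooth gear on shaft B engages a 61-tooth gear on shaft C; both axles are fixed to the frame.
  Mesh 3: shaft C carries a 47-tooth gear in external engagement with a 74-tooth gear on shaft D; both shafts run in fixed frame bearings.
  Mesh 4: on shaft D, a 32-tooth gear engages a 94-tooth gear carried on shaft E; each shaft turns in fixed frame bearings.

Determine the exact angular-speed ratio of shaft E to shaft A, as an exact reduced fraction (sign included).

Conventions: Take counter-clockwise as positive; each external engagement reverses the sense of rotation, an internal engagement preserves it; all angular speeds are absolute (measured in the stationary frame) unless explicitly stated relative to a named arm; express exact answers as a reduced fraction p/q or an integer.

616/2257

class = fixed-axis compound train [4 meshes; 4 ratios multiply, 4 sense flips]
mesh 1 [77T→51T]: running ratio 77/51, sense −
mesh 2 [51T→61T]: running ratio 77/61, sense +
mesh 3 [47T→74T]: running ratio 3619/4514, sense −
mesh 4 [32T→94T]: running ratio 616/2257, sense +
ω_out/ω_in = 616/2257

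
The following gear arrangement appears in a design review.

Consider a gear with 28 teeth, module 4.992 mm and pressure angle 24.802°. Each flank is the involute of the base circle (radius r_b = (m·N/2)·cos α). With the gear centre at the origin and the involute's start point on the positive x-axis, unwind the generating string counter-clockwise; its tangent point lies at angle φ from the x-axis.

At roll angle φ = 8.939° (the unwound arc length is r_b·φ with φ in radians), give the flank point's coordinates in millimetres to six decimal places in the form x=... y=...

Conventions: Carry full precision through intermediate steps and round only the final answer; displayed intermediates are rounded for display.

single-mesh involute tooth geometry (28T wheel at module 4.992)
pitch radius r_p = m·N/2 = 4.992·28/2 = 69.888000
base radius r_b = r_p·cos α = 69.888000·cos 24.802° = 63.441729
roll angle φ = 8.939° = 0.15601498 rad
x = r_b·(cos φ + φ·sin φ) = 64.209144
y = r_b·(sin φ − φ·cos φ) = 0.080112

x=64.209144 y=0.080112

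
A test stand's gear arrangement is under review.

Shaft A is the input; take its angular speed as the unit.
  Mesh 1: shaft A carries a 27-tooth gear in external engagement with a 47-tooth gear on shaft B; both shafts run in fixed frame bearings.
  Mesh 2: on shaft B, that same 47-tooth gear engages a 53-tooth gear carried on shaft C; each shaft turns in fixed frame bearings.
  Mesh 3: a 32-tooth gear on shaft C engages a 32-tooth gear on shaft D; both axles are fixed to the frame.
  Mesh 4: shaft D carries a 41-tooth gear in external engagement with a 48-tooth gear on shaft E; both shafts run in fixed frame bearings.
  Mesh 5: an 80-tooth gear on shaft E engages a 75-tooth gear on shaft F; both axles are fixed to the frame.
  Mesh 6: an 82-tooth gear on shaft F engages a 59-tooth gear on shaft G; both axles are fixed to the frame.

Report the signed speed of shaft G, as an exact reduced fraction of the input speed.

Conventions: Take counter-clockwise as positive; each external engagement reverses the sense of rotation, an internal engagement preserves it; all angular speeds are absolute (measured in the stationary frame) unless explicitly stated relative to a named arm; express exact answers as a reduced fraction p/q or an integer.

6-mesh fixed-axis compound train (all bearings frame-fixed)
mesh 1 [27T→47T]: |ω|/ω_in = 1×27/47 = 27/47, sense flips to −
mesh 2 [47T→53T]: |ω|/ω_in = (27/47)×47/53 = 27/53, sense flips to +
mesh 3 [32T→32T]: |ω|/ω_in = (27/53)×32/32 = 27/53, sense flips to −
mesh 4 [41T→48T]: |ω|/ω_in = (27/53)×41/48 = 369/848, sense flips to +
mesh 5 [80T→75T]: |ω|/ω_in = (369/848)×80/75 = 123/265, sense flips to −
mesh 6 [82T→59T]: |ω|/ω_in = (123/265)×82/59 = 10086/15635, sense flips to +
signed output speed (× input speed) = 10086/15635

10086/15635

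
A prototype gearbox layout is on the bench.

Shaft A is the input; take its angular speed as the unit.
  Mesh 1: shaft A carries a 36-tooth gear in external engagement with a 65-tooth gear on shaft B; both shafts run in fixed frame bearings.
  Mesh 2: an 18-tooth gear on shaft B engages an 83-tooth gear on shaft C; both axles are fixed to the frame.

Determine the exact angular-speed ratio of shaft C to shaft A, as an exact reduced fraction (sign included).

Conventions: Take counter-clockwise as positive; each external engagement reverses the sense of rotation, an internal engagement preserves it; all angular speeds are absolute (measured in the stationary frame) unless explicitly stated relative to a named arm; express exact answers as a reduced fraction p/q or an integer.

648/5395

class = fixed-axis compound train [2 meshes; 2 ratios multiply, 2 sense flips]
mesh 1 [36T→65T]: running ratio 36/65, sense −
mesh 2 [18T→83T]: running ratio 648/5395, sense +
ω_out/ω_in = 648/5395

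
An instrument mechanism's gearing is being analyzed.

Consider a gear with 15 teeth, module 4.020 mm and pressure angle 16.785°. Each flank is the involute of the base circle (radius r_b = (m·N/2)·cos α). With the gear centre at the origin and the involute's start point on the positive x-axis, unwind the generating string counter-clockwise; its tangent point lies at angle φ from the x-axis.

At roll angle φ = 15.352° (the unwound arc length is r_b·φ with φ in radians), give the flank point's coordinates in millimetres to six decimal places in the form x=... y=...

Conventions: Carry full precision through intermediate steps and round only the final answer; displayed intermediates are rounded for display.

x=29.883115 y=0.183765

single-mesh involute tooth geometry (15T wheel at module 4.020)
pitch radius r_p = m·N/2 = 4.020·15/2 = 30.150000
base radius r_b = r_p·cos α = 30.150000·cos 16.785° = 28.865463
roll angle φ = 15.352° = 0.26794295 rad
x = r_b·(cos φ + φ·sin φ) = 29.883115
y = r_b·(sin φ − φ·cos φ) = 0.183765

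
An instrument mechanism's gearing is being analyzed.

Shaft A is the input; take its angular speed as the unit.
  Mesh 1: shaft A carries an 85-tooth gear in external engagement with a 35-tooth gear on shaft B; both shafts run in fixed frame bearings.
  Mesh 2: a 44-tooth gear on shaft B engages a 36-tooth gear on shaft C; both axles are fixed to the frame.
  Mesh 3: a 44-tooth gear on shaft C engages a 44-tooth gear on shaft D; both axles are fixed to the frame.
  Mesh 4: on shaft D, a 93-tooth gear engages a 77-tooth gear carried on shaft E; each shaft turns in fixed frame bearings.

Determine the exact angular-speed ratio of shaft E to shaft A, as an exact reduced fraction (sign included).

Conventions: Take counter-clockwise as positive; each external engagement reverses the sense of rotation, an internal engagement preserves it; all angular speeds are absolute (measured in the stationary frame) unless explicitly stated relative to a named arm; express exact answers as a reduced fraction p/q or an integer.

class = fixed-axis compound train [4 meshes; 4 ratios multiply, 4 sense flips]
mesh 1 [85T→35T]: running ratio 17/7, sense −
mesh 2 [44T→36T]: running ratio 187/63, sense +
mesh 3 [44T→44T]: running ratio 187/63, sense −
mesh 4 [93T→77T]: running ratio 527/147, sense +
ω_out/ω_in = 527/147

527/147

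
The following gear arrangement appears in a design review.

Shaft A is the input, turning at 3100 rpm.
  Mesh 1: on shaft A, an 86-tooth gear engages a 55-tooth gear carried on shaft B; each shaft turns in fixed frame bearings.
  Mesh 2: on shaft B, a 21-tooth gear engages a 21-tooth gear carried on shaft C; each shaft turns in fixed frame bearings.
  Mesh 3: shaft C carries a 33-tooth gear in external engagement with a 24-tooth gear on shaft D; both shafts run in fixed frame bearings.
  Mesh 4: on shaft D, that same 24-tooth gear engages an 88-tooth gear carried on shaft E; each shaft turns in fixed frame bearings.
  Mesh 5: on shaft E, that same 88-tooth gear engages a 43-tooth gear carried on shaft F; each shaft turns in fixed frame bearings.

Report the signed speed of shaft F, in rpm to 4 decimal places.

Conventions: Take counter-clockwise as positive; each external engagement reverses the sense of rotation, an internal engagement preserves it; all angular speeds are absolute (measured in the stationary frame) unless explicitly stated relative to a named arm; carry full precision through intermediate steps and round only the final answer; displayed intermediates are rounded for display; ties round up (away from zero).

-3720.0000 rpm

class = fixed-axis compound train [5 meshes; 5 ratios multiply, 5 sense flips]
mesh 1 [86T→55T]: ω = 3100.0000×86/55 = 4847.2727 rpm, sense flips to −
mesh 2 [21T→21T]: ω = 4847.2727×21/21 = 4847.2727 rpm, sense flips to +
mesh 3 [33T→24T]: ω = 4847.2727×33/24 = 6665.0000 rpm, sense flips to −
mesh 4 [24T→88T]: ω = 6665.0000×24/88 = 1817.7273 rpm, sense flips to +
mesh 5 [88T→43T]: ω = 1817.7273×88/43 = 3720.0000 rpm, sense flips to −
signed output speed = -3720.0000 rpm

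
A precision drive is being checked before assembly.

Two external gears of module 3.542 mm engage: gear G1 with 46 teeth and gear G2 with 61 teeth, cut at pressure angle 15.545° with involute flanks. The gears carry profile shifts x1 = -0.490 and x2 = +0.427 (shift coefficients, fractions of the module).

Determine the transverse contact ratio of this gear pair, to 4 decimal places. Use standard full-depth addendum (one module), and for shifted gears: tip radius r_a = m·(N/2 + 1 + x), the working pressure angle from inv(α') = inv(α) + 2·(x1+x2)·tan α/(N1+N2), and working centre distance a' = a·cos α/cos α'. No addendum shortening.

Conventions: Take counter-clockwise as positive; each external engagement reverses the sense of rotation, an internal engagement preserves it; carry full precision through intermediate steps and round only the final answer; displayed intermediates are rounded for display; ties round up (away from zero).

single-mesh involute tooth geometry (46T engaging 61T at module 3.542)
base radii: r_b1 = 78.485996, r_b2 = 104.079255
tip radii: r_a1 = 83.272420, r_a2 = 113.085434
inv(α') = inv(15.545°) + 2·(-0.490+0.427)·tan α/(46+61) = 0.00653153  ⇒  α' = 15.29837°
a' = a·cos α / cos α' = 189.4970·cos 15.545°/cos 15.29837° = 189.272119
action lengths: √(r_a1²−r_b1²) = 27.825248, √(r_a2²−r_b2²) = 44.224700
base pitch p_b = π·m·cos α = 10.720479
CR = (27.825248 + 44.224700 − 189.272119·sin 15.29837°)/10.720479 = 2.062533
contact ratio ≈ 2.0625

2.0625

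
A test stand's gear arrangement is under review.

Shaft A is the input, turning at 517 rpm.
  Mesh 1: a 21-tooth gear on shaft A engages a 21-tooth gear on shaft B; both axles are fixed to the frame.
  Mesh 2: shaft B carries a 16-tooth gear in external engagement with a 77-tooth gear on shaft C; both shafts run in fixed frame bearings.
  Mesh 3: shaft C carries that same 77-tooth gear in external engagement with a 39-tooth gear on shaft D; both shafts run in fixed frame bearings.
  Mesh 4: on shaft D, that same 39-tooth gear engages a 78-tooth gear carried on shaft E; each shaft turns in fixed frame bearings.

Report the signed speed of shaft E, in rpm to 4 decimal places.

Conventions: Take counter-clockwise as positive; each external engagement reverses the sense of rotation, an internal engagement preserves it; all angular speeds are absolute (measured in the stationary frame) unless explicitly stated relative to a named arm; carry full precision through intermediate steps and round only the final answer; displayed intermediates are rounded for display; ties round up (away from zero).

+106.0513 rpm

4-mesh fixed-axis compound train (all bearings frame-fixed)
mesh 1 [21T→21T]: ω = 517.0000×21/21 = 517.0000 rpm, sense flips to −
mesh 2 [16T→77T]: ω = 517.0000×16/77 = 107.4286 rpm, sense flips to +
mesh 3 [77T→39T]: ω = 107.4286×77/39 = 212.1026 rpm, sense flips to −
mesh 4 [39T→78T]: ω = 212.1026×39/78 = 106.0513 rpm, sense flips to +
signed output speed = +106.0513 rpm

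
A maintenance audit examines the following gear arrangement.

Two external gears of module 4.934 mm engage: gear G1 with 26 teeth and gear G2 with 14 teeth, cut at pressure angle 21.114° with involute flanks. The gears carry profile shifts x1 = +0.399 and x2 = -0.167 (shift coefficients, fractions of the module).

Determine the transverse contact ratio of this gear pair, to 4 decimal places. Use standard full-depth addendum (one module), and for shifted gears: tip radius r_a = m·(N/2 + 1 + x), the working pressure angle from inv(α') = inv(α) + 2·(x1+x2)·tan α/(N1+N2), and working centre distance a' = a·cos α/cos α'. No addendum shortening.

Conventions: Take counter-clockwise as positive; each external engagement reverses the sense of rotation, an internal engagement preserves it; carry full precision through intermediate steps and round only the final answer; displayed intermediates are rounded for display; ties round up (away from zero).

recognized (one external pair, fixed centres): single-mesh tooth geometry, m = 4.934, N1 = 26, N2 = 14
base radii: r_b1 = 59.835862, r_b2 = 32.219310
tip radii: r_a1 = 71.044666, r_a2 = 38.648022
inv(α') = inv(21.114°) + 2·(+0.399-0.167)·tan α/(26+14) = 0.02211915  ⇒  α' = 22.69994°
a' = a·cos α / cos α' = 98.6800·cos 21.114°/cos 22.69994° = 99.784642
action lengths: √(r_a1²−r_b1²) = 38.301622, √(r_a2²−r_b2²) = 21.344453
base pitch p_b = π·m·cos α = 14.459993
CR = (38.301622 + 21.344453 − 99.784642·sin 22.69994°)/14.459993 = 1.461873
contact ratio ≈ 1.4619

1.4619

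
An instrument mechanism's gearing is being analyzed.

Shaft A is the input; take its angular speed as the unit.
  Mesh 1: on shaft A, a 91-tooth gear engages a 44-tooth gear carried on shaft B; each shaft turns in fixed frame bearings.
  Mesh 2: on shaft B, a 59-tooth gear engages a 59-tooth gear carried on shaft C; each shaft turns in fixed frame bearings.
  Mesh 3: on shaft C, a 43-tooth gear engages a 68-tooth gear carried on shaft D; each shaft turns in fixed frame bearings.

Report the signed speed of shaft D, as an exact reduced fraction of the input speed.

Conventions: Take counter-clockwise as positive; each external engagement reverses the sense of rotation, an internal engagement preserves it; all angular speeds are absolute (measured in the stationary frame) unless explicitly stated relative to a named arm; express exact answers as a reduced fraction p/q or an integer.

3-mesh fixed-axis compound train (all bearings frame-fixed)
mesh 1 [91T→44T]: |ω|/ω_in = 1×91/44 = 91/44, sense flips to −
mesh 2 [59T→59T]: |ω|/ω_in = (91/44)×59/59 = 91/44, sense flips to +
mesh 3 [43T→68T]: |ω|/ω_in = (91/44)×43/68 = 3913/2992, sense flips to −
signed output speed (× input speed) = -3913/2992

-3913/2992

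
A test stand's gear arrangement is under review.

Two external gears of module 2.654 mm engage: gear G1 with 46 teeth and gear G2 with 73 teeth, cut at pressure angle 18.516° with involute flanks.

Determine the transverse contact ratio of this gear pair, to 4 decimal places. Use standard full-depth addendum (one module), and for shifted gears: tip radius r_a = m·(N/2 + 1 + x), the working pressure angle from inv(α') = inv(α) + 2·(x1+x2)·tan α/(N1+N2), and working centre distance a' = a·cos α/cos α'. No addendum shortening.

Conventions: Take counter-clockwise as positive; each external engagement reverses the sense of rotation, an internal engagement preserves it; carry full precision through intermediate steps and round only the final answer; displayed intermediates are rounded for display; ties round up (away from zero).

topology: single-mesh involute geometry — m = 2.654, 46T/73T pair
base radii: r_b1 = 57.882161, r_b2 = 91.856474
tip radii: r_a1 = 63.696000, r_a2 = 99.525000
no profile shift: α' = α, a' = a
action lengths: √(r_a1²−r_b1²) = 26.586384, √(r_a2²−r_b2²) = 38.309449
base pitch p_b = π·m·cos α = 7.906181
CR = (26.586384 + 38.309449 − 157.913000·sin 18.51600°)/7.906181 = 1.865311
contact ratio ≈ 1.8653

1.8653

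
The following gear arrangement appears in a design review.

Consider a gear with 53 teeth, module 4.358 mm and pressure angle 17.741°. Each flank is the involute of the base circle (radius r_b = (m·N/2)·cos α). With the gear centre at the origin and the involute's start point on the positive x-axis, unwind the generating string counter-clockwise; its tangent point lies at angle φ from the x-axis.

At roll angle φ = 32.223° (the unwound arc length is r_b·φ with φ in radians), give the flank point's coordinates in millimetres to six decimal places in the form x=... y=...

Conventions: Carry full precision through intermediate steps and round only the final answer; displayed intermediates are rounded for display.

single-mesh involute tooth geometry (53T wheel at module 4.358)
pitch radius r_p = m·N/2 = 4.358·53/2 = 115.487000
base radius r_b = r_p·cos α = 115.487000·cos 17.741° = 109.994863
roll angle φ = 32.223° = 0.56239744 rad
x = r_b·(cos φ + φ·sin φ) = 126.038544
y = r_b·(sin φ − φ·cos φ) = 6.318037

x=126.038544 y=6.318037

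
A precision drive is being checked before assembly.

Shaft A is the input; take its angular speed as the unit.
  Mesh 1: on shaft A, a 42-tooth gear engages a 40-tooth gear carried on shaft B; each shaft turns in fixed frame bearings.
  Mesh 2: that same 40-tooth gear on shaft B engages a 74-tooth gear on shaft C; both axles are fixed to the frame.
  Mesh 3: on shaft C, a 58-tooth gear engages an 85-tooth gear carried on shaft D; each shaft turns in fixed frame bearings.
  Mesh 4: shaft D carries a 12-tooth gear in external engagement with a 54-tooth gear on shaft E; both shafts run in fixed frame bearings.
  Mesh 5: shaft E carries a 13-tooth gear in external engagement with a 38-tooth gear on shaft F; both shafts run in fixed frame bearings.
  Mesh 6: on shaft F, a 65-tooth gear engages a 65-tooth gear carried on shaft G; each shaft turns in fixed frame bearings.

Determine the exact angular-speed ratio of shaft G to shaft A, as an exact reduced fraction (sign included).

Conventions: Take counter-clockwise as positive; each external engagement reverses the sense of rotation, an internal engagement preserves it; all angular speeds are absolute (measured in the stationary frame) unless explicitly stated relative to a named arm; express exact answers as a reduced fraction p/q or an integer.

5278/179265

class = fixed-axis compound train [6 meshes; 6 ratios multiply, 6 sense flips]
mesh 1 [42T→40T]: running ratio 21/20, sense −
mesh 2 [40T→74T]: running ratio 21/37, sense +
mesh 3 [58T→85T]: running ratio 1218/3145, sense −
mesh 4 [12T→54T]: running ratio 812/9435, sense +
mesh 5 [13T→38T]: running ratio 5278/179265, sense −
mesh 6 [65T→65T]: running ratio 5278/179265, sense +
ω_out/ω_in = 5278/179265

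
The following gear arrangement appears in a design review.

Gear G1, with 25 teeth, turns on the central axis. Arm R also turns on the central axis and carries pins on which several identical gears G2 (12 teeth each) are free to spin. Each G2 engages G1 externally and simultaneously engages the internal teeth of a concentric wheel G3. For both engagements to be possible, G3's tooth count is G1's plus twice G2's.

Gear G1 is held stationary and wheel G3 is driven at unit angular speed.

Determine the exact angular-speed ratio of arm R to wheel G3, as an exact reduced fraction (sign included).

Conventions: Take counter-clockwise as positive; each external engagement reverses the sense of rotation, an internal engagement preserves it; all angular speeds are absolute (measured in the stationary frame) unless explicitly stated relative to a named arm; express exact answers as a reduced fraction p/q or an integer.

49/74

topology: planetary set — G1 25T / G2 12T / G3 49T, arm = carrier (Willis)
ring teeth: 25 + 2·12 = 49
25(ω_sun−ω_arm) = −49(ω_ring−ω_arm),  ω_sun = 0, ω_ring = 1
25(0−ω_arm) = −49(1−ω_arm)  ⇒  74·ω_arm = 49  ⇒  ω_arm = 49/74
ω_out/ω_in = 49/74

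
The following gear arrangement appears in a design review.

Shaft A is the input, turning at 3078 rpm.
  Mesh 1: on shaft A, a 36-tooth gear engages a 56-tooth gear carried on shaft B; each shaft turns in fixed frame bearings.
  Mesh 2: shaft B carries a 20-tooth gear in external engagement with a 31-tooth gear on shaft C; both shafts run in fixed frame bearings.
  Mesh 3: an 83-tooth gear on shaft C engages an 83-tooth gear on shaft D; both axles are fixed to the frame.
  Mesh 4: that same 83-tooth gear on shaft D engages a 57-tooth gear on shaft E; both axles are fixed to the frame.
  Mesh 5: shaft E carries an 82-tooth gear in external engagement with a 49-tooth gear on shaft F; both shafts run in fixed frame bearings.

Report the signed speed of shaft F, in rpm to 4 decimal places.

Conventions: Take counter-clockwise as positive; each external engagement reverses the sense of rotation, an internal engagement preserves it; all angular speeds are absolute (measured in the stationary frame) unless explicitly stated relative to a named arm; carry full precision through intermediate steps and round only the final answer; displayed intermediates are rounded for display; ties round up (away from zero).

recognized (6 fixed axles, 5 meshes): fixed-axis compound train
mesh 1 [36T→56T]: ω = 3078.0000×36/56 = 1978.7143 rpm, sense flips to −
mesh 2 [20T→31T]: ω = 1978.7143×20/31 = 1276.5899 rpm, sense flips to +
mesh 3 [83T→83T]: ω = 1276.5899×83/83 = 1276.5899 rpm, sense flips to −
mesh 4 [83T→57T]: ω = 1276.5899×83/57 = 1858.8940 rpm, sense flips to +
mesh 5 [82T→49T]: ω = 1858.8940×82/49 = 3110.8022 rpm, sense flips to −
signed output speed = -3110.8022 rpm

-3110.8022 rpm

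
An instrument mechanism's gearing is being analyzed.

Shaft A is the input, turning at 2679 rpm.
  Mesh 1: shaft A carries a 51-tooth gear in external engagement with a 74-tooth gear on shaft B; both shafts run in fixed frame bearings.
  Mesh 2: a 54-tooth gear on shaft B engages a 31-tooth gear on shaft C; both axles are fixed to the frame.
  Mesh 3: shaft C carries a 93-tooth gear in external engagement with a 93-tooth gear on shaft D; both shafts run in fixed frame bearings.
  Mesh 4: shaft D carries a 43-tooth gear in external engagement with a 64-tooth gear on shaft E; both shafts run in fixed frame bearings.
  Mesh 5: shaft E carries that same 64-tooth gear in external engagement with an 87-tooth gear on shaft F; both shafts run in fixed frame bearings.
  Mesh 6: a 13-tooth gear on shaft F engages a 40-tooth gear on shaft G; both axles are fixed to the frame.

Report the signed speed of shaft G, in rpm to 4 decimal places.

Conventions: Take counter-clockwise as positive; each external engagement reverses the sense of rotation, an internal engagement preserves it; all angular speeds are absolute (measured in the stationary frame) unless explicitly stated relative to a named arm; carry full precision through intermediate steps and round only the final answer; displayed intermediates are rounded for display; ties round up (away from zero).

6-mesh fixed-axis compound train (all bearings frame-fixed)
mesh 1 [51T→74T]: ω = 2679.0000×51/74 = 1846.3378 rpm, sense flips to −
mesh 2 [54T→31T]: ω = 1846.3378×54/31 = 3216.2014 rpm, sense flips to +
mesh 3 [93T→93T]: ω = 3216.2014×93/93 = 3216.2014 rpm, sense flips to −
mesh 4 [43T→64T]: ω = 3216.2014×43/64 = 2160.8853 rpm, sense flips to +
mesh 5 [64T→87T]: ω = 2160.8853×64/87 = 1589.6168 rpm, sense flips to −
mesh 6 [13T→40T]: ω = 1589.6168×13/40 = 516.6255 rpm, sense flips to +
signed output speed = +516.6255 rpm

+516.6255 rpm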